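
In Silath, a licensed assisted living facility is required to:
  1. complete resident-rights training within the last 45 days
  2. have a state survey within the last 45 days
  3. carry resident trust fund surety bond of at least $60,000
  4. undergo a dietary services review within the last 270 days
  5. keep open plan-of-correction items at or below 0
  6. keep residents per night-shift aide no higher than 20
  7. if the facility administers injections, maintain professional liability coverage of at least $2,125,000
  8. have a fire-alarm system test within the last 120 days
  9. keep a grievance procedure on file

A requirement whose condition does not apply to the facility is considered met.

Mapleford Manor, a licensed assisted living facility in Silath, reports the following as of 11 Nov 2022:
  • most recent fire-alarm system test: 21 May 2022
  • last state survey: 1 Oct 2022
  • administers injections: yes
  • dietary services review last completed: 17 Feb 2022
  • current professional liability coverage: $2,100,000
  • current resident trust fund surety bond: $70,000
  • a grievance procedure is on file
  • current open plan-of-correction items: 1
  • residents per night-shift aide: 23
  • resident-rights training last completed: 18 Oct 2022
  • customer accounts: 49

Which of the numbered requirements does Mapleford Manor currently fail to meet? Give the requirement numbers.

5, 6, 7, 8

1. resident-rights training 24 days ago vs limit 45 → met
2. state survey 41 days ago vs limit 45 → met
3. resident trust fund surety bond $70,000 ≥ $60,000 → met
4. dietary services review 267 days ago vs limit 270 → met
5. open plan-of-correction items 1 > 0 → not met
6. residents per night-shift aide 23 > 20 → not met
7. condition 'administers injections' holds; professional liability coverage $2,100,000 < $2,125,000 → not met
8. fire-alarm system test 174 days ago vs limit 120 → not met
9. grievance procedure present → met
Not met: 5, 6, 7, 8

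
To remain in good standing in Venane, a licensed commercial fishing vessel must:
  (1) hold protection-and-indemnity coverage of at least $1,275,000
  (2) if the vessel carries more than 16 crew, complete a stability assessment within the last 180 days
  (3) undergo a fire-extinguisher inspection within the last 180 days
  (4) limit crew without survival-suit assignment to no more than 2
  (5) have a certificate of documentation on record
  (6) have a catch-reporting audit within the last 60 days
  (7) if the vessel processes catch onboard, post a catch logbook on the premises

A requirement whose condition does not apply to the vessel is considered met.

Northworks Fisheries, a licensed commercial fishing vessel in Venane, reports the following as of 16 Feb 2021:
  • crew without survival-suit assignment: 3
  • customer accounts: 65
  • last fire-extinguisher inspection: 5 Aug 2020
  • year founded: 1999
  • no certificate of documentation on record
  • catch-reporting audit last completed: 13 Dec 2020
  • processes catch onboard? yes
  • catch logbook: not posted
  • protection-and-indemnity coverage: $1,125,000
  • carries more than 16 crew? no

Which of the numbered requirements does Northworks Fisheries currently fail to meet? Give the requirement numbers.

1. protection-and-indemnity coverage $1,125,000 < $1,275,000 → not met
2. condition 'carries more than 16 crew' does not hold → requirement n/a → met
3. fire-extinguisher inspection 195 days ago vs limit 180 → not met
4. crew without survival-suit assignment 3 > 2 → not met
5. certificate of documentation absent → not met
6. catch-reporting audit 65 days ago vs limit 60 → not met
7. condition 'processes catch onboard' holds; catch logbook absent → not met
Not met: 1, 3, 4, 5, 6, 7

1, 3, 4, 5, 6, 7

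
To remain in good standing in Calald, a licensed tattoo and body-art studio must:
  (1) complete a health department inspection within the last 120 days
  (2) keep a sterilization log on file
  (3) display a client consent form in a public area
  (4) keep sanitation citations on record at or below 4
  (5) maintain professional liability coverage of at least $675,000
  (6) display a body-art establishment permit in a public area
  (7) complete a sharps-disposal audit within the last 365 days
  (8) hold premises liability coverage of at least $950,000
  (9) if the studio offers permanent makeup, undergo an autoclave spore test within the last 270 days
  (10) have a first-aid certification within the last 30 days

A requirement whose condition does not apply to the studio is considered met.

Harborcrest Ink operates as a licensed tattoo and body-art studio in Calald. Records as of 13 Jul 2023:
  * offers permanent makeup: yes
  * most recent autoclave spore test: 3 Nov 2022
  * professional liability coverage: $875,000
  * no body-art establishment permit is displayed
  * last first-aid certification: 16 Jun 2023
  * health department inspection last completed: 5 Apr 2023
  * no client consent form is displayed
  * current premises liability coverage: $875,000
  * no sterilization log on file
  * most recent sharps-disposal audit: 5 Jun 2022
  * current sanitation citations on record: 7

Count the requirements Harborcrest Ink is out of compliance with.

6

1. health department inspection 99 days ago vs limit 120 → met
2. sterilization log absent → not met
3. client consent form absent → not met
4. sanitation citations on record 7 > 4 → not met
5. professional liability coverage $875,000 ≥ $675,000 → met
6. body-art establishment permit absent → not met
7. sharps-disposal audit 403 days ago vs limit 365 → not met
8. premises liability coverage $875,000 < $950,000 → not met
9. condition 'offers permanent makeup' holds; autoclave spore test 252 days ago vs limit 270 → met
10. first-aid certification 27 days ago vs limit 30 → met
Not met: 6 of 10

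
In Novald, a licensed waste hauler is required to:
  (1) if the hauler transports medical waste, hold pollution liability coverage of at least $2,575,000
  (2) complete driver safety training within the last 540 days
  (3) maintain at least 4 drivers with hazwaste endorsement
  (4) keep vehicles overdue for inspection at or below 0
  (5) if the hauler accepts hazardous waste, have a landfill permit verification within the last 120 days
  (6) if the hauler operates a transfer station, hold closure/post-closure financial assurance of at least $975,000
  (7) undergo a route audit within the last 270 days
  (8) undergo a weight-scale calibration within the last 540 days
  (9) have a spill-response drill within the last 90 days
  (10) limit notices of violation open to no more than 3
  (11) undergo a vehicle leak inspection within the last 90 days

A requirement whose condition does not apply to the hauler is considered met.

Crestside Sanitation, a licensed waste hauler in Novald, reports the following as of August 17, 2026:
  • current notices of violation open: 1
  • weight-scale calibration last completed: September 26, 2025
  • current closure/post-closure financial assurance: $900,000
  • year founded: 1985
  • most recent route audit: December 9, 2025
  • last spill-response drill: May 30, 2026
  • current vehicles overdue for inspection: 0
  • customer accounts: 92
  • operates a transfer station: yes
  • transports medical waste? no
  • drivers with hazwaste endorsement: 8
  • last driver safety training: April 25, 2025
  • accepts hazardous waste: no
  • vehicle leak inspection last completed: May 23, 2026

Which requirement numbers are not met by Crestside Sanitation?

1. condition 'transports medical waste' does not hold → requirement n/a → met
2. driver safety training 479 days ago vs limit 540 → met
3. drivers with hazwaste endorsement 8 ≥ 4 → met
4. vehicles overdue for inspection 0 ≤ 0 → met
5. condition 'accepts hazardous waste' does not hold → requirement n/a → met
6. condition 'operates a transfer station' holds; closure/post-closure financial assurance $900,000 < $975,000 → not met
7. route audit 251 days ago vs limit 270 → met
8. weight-scale calibration 325 days ago vs limit 540 → met
9. spill-response drill 79 days ago vs limit 90 → met
10. notices of violation open 1 ≤ 3 → met
11. vehicle leak inspection 86 days ago vs limit 90 → met
Not met: 6

6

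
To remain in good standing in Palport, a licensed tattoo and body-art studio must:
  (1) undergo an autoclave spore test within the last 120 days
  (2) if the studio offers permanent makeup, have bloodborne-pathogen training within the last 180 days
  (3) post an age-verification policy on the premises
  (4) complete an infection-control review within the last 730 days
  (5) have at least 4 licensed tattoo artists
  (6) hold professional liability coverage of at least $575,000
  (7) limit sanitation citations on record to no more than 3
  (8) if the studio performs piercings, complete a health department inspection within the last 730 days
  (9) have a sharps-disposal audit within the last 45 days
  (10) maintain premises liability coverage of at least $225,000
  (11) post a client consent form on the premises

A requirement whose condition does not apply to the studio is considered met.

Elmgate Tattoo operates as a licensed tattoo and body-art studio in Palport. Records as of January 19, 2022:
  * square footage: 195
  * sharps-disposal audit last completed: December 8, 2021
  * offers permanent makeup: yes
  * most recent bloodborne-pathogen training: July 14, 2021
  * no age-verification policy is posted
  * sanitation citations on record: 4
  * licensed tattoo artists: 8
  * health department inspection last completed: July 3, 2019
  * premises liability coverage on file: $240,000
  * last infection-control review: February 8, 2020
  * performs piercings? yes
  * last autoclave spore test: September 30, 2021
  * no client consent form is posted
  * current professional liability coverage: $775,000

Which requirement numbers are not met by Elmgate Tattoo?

1. autoclave spore test 111 days ago vs limit 120 → met
2. condition 'offers permanent makeup' holds; bloodborne-pathogen training 189 days ago vs limit 180 → not met
3. age-verification policy absent → not met
4. infection-control review 711 days ago vs limit 730 → met
5. licensed tattoo artists 8 ≥ 4 → met
6. professional liability coverage $775,000 ≥ $575,000 → met
7. sanitation citations on record 4 > 3 → not met
8. condition 'performs piercings' holds; health department inspection 931 days ago vs limit 730 → not met
9. sharps-disposal audit 42 days ago vs limit 45 → met
10. premises liability coverage $240,000 ≥ $225,000 → met
11. client consent form absent → not met
Not met: 2, 3, 7, 8, 11

2, 3, 7, 8, 11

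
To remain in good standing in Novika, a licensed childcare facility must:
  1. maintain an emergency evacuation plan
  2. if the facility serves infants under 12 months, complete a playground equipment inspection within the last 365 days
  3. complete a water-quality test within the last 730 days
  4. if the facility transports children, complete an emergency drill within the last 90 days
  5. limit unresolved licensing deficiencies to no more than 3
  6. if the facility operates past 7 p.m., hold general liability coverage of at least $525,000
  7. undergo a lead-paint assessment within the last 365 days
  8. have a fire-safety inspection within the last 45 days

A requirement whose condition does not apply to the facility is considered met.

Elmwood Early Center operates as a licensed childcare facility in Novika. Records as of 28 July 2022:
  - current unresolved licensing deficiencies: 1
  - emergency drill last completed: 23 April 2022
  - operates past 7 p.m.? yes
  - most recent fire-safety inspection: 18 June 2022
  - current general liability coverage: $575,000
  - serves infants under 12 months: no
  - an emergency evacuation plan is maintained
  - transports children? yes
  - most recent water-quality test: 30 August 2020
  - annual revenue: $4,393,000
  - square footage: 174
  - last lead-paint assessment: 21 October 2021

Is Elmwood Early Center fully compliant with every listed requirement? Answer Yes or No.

No

1. emergency evacuation plan present → met
2. condition 'serves infants under 12 months' does not hold → requirement n/a → met
3. water-quality test 697 days ago vs limit 730 → met
4. condition 'transports children' holds; emergency drill 96 days ago vs limit 90 → not met
5. unresolved licensing deficiencies 1 ≤ 3 → met
6. condition 'operates past 7 p.m.' holds; general liability coverage $575,000 ≥ $525,000 → met
7. lead-paint assessment 280 days ago vs limit 365 → met
8. fire-safety inspection 40 days ago vs limit 45 → met
Not met: 4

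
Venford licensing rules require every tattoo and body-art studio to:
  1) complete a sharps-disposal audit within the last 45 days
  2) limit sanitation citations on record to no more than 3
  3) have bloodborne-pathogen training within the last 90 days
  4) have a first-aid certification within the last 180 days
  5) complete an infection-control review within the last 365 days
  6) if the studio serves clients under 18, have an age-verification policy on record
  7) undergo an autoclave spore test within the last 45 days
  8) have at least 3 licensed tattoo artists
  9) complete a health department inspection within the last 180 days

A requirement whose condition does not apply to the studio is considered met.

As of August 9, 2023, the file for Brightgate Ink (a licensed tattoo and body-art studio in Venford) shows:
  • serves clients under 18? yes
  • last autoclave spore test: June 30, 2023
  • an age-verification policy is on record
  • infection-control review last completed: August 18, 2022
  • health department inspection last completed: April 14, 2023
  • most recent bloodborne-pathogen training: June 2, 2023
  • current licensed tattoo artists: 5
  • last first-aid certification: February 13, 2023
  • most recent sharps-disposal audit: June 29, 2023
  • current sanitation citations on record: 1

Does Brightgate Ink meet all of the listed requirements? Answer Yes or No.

Yes

1. sharps-disposal audit 41 days ago vs limit 45 → met
2. sanitation citations on record 1 ≤ 3 → met
3. bloodborne-pathogen training 68 days ago vs limit 90 → met
4. first-aid certification 177 days ago vs limit 180 → met
5. infection-control review 356 days ago vs limit 365 → met
6. condition 'serves clients under 18' holds; age-verification policy present → met
7. autoclave spore test 40 days ago vs limit 45 → met
8. licensed tattoo artists 5 ≥ 3 → met
9. health department inspection 117 days ago vs limit 180 → met
All met.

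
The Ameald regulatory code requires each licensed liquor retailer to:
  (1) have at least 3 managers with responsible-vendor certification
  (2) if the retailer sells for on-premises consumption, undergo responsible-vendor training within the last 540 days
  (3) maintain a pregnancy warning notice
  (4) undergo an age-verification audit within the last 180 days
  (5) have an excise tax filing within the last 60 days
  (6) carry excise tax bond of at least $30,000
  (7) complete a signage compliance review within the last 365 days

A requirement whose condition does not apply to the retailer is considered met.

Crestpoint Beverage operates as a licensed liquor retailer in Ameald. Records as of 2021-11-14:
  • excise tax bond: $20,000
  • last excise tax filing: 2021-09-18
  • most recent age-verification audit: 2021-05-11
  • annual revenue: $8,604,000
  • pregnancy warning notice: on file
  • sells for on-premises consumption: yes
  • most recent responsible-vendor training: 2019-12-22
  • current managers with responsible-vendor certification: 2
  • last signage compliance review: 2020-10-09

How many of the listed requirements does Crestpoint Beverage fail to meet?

5

1. managers with responsible-vendor certification 2 < 3 → not met
2. condition 'sells for on-premises consumption' holds; responsible-vendor training 693 days ago vs limit 540 → not met
3. pregnancy warning notice present → met
4. age-verification audit 187 days ago vs limit 180 → not met
5. excise tax filing 57 days ago vs limit 60 → met
6. excise tax bond $20,000 < $30,000 → not met
7. signage compliance review 401 days ago vs limit 365 → not met
Not met: 5 of 7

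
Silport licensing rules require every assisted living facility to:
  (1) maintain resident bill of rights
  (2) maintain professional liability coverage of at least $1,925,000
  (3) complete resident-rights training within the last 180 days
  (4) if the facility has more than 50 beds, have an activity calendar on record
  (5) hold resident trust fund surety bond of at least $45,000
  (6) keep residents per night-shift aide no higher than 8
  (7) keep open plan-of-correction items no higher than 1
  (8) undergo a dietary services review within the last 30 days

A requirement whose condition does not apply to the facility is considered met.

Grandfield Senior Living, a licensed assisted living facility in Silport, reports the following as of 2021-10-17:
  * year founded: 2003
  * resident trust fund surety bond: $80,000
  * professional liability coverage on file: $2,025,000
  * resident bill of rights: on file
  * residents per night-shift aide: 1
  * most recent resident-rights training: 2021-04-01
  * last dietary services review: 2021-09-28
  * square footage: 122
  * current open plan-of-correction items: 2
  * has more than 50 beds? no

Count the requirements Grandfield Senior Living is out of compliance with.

1. resident bill of rights present → met
2. professional liability coverage $2,025,000 ≥ $1,925,000 → met
3. resident-rights training 199 days ago vs limit 180 → not met
4. condition 'has more than 50 beds' does not hold → requirement n/a → met
5. resident trust fund surety bond $80,000 ≥ $45,000 → met
6. residents per night-shift aide 1 ≤ 8 → met
7. open plan-of-correction items 2 > 1 → not met
8. dietary services review 19 days ago vs limit 30 → met
Not met: 2 of 8

2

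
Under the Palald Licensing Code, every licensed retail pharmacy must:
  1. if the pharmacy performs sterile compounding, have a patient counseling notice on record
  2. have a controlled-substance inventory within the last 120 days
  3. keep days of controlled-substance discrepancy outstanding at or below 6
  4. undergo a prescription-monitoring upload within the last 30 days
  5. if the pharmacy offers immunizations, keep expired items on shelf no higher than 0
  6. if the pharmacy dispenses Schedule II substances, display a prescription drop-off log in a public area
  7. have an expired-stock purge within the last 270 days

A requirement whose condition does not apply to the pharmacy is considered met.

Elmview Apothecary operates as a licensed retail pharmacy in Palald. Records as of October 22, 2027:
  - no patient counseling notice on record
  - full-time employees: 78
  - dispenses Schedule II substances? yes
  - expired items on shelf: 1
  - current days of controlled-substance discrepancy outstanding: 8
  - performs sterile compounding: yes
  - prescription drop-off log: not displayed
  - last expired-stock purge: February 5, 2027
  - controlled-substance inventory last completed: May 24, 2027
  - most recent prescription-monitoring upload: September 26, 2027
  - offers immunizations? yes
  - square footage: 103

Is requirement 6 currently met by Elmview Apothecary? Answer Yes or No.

No

6. condition 'dispenses Schedule II substances' holds; prescription drop-off log absent → not met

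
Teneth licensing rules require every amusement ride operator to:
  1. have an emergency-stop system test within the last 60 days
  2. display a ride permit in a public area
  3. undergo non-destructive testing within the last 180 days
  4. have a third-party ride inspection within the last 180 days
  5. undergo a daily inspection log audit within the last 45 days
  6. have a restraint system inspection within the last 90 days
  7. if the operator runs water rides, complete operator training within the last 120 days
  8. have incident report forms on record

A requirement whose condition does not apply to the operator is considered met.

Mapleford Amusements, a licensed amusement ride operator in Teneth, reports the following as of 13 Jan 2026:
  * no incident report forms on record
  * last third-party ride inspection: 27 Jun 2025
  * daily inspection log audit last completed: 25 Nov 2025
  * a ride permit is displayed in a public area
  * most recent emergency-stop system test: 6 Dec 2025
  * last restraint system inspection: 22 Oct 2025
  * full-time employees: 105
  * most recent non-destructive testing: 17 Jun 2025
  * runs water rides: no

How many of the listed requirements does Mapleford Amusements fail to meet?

1. emergency-stop system test 38 days ago vs limit 60 → met
2. ride permit present → met
3. non-destructive testing 210 days ago vs limit 180 → not met
4. third-party ride inspection 200 days ago vs limit 180 → not met
5. daily inspection log audit 49 days ago vs limit 45 → not met
6. restraint system inspection 83 days ago vs limit 90 → met
7. condition 'runs water rides' does not hold → requirement n/a → met
8. incident report forms absent → not met
Not met: 4 of 8

4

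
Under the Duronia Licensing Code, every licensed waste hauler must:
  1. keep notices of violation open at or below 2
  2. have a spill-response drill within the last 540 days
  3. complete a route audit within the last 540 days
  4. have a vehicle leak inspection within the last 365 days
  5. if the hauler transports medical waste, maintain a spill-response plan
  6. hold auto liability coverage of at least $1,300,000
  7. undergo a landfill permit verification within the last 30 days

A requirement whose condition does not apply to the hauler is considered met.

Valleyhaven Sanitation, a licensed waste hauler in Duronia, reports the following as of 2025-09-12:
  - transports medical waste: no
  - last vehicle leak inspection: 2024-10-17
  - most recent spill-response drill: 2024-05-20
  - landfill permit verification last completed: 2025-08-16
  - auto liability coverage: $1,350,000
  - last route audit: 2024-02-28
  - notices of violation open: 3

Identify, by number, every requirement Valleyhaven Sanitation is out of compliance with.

1. notices of violation open 3 > 2 → not met
2. spill-response drill 480 days ago vs limit 540 → met
3. route audit 562 days ago vs limit 540 → not met
4. vehicle leak inspection 330 days ago vs limit 365 → met
5. condition 'transports medical waste' does not hold → requirement n/a → met
6. auto liability coverage $1,350,000 ≥ $1,300,000 → met
7. landfill permit verification 27 days ago vs limit 30 → met
Not met: 1, 3

1, 3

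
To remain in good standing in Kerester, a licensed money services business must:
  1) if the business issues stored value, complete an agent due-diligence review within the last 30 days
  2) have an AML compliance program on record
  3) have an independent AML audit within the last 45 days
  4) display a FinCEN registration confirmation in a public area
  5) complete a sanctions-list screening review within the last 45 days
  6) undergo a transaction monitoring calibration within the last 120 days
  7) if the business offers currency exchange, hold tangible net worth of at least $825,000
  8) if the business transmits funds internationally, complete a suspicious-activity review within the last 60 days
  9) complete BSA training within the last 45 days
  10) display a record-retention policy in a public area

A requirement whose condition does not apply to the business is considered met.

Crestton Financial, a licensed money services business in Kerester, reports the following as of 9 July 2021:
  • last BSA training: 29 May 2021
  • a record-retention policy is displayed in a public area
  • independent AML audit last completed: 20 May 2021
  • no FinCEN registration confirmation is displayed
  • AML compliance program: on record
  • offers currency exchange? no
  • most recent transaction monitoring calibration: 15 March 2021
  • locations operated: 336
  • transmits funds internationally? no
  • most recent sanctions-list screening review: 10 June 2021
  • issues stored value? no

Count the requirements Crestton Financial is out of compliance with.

1. condition 'issues stored value' does not hold → requirement n/a → met
2. AML compliance program present → met
3. independent AML audit 50 days ago vs limit 45 → not met
4. FinCEN registration confirmation absent → not met
5. sanctions-list screening review 29 days ago vs limit 45 → met
6. transaction monitoring calibration 116 days ago vs limit 120 → met
7. condition 'offers currency exchange' does not hold → requirement n/a → met
8. condition 'transmits funds internationally' does not hold → requirement n/a → met
9. BSA training 41 days ago vs limit 45 → met
10. record-retention policy present → met
Not met: 2 of 10

2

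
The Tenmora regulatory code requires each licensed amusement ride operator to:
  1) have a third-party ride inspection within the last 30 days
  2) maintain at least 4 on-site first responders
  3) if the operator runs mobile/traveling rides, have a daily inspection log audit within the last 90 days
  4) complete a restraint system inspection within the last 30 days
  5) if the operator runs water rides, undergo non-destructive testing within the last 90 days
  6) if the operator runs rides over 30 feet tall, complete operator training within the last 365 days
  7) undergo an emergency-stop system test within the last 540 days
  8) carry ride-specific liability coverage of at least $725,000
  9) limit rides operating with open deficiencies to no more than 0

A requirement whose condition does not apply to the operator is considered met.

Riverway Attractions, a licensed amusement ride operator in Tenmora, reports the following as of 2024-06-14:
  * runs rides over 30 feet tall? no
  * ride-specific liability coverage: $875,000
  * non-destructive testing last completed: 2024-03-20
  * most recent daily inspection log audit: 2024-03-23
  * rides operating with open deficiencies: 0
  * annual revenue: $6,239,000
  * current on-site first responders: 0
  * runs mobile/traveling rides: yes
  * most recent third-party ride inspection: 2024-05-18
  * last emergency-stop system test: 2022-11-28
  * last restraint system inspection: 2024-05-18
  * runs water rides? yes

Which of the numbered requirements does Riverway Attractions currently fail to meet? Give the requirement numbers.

1. third-party ride inspection 27 days ago vs limit 30 → met
2. on-site first responders 0 < 4 → not met
3. condition 'runs mobile/traveling rides' holds; daily inspection log audit 83 days ago vs limit 90 → met
4. restraint system inspection 27 days ago vs limit 30 → met
5. condition 'runs water rides' holds; non-destructive testing 86 days ago vs limit 90 → met
6. condition 'runs rides over 30 feet tall' does not hold → requirement n/a → met
7. emergency-stop system test 564 days ago vs limit 540 → not met
8. ride-specific liability coverage $875,000 ≥ $725,000 → met
9. rides operating with open deficiencies 0 ≤ 0 → met
Not met: 2, 7

2, 7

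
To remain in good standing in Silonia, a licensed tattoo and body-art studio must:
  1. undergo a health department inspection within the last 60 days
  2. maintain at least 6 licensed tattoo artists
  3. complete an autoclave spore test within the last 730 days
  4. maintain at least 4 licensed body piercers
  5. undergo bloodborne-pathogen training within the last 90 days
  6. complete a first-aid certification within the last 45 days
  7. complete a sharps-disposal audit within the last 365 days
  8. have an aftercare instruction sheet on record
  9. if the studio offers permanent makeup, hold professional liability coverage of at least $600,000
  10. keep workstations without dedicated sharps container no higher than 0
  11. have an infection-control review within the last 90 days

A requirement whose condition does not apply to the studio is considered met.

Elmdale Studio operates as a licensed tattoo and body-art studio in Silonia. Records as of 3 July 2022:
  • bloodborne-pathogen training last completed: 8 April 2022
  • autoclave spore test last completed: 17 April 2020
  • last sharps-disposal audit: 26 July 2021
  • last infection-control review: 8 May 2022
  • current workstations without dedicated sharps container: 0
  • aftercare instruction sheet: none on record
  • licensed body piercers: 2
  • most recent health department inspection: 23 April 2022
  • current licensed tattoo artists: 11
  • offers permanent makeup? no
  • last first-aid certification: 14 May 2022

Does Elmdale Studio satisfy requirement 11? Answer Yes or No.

11. infection-control review 56 days ago vs limit 90 → met

Yes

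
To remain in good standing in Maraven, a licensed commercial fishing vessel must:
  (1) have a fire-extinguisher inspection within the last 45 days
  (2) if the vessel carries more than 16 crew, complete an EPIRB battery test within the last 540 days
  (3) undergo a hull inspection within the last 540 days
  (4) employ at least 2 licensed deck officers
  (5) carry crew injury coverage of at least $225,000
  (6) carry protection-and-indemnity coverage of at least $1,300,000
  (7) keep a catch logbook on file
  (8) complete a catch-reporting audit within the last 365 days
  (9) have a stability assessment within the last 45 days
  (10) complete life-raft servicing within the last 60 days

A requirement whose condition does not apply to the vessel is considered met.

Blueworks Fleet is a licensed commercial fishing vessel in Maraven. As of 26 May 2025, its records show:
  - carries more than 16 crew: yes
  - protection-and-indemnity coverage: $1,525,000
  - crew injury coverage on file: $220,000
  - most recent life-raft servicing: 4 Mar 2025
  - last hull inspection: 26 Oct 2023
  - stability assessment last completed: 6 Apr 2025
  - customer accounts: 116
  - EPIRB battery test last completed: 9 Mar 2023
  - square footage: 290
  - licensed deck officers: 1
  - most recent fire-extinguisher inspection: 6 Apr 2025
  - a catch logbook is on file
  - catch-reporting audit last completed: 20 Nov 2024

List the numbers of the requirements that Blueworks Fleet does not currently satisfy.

1. fire-extinguisher inspection 50 days ago vs limit 45 → not met
2. condition 'carries more than 16 crew' holds; EPIRB battery test 809 days ago vs limit 540 → not met
3. hull inspection 578 days ago vs limit 540 → not met
4. licensed deck officers 1 < 2 → not met
5. crew injury coverage $220,000 < $225,000 → not met
6. protection-and-indemnity coverage $1,525,000 ≥ $1,300,000 → met
7. catch logbook present → met
8. catch-reporting audit 187 days ago vs limit 365 → met
9. stability assessment 50 days ago vs limit 45 → not met
10. life-raft servicing 83 days ago vs limit 60 → not met
Not met: 1, 2, 3, 4, 5, 9, 10

1, 2, 3, 4, 5, 9, 10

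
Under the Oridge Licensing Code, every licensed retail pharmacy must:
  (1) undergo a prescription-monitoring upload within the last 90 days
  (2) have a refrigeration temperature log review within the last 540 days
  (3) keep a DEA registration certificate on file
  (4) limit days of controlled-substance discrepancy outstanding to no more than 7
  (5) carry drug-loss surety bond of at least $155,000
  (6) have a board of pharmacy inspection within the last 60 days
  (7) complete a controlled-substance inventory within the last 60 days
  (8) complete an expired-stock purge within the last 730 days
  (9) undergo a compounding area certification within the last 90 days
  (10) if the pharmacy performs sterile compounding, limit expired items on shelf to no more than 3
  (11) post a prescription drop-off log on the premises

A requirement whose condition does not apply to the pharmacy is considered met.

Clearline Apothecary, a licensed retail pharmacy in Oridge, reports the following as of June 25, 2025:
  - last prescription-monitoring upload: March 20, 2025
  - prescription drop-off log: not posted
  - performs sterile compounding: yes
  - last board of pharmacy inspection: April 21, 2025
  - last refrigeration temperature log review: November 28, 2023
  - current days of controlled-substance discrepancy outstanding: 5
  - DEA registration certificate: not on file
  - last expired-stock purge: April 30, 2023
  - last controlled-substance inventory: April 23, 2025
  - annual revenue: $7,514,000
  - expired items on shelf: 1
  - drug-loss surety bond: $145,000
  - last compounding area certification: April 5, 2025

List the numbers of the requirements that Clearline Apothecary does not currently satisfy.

1. prescription-monitoring upload 97 days ago vs limit 90 → not met
2. refrigeration temperature log review 575 days ago vs limit 540 → not met
3. DEA registration certificate absent → not met
4. days of controlled-substance discrepancy outstanding 5 ≤ 7 → met
5. drug-loss surety bond $145,000 < $155,000 → not met
6. board of pharmacy inspection 65 days ago vs limit 60 → not met
7. controlled-substance inventory 63 days ago vs limit 60 → not met
8. expired-stock purge 787 days ago vs limit 730 → not met
9. compounding area certification 81 days ago vs limit 90 → met
10. condition 'performs sterile compounding' holds; expired items on shelf 1 ≤ 3 → met
11. prescription drop-off log absent → not met
Not met: 1, 2, 3, 5, 6, 7, 8, 11

1, 2, 3, 5, 6, 7, 8, 11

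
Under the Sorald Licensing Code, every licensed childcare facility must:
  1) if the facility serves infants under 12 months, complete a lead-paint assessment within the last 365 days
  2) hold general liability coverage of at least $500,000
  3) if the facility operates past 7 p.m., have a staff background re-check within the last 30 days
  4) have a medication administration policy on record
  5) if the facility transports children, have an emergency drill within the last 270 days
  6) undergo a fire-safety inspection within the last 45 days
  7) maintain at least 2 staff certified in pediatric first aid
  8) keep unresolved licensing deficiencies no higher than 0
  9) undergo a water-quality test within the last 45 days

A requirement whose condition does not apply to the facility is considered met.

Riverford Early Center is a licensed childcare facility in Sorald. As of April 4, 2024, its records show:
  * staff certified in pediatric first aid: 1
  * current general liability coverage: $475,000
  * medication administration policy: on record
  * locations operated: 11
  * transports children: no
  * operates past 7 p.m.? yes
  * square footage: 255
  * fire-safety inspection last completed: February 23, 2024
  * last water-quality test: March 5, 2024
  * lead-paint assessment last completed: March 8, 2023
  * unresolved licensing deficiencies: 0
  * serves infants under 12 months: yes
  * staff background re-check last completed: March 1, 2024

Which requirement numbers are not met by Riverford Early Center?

1. condition 'serves infants under 12 months' holds; lead-paint assessment 393 days ago vs limit 365 → not met
2. general liability coverage $475,000 < $500,000 → not met
3. condition 'operates past 7 p.m.' holds; staff background re-check 34 days ago vs limit 30 → not met
4. medication administration policy present → met
5. condition 'transports children' does not hold → requirement n/a → met
6. fire-safety inspection 41 days ago vs limit 45 → met
7. staff certified in pediatric first aid 1 < 2 → not met
8. unresolved licensing deficiencies 0 ≤ 0 → met
9. water-quality test 30 days ago vs limit 45 → met
Not met: 1, 2, 3, 7

1, 2, 3, 7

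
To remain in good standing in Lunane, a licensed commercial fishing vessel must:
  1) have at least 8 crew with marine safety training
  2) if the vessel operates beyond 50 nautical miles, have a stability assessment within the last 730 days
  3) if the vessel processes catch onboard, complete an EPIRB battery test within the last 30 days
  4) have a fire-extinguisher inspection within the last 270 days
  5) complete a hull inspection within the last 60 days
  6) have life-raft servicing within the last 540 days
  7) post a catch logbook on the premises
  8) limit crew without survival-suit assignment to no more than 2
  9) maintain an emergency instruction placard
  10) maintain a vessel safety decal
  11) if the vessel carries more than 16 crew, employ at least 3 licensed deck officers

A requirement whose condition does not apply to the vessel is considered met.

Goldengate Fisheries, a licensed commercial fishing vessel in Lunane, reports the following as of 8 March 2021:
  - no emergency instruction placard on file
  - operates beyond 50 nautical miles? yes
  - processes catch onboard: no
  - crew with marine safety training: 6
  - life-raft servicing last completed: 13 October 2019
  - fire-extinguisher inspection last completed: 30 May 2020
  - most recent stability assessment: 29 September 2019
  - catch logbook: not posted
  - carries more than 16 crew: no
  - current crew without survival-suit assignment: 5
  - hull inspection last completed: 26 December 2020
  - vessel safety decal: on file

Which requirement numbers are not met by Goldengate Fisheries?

1, 4, 5, 7, 8, 9

1. crew with marine safety training 6 < 8 → not met
2. condition 'operates beyond 50 nautical miles' holds; stability assessment 526 days ago vs limit 730 → met
3. condition 'processes catch onboard' does not hold → requirement n/a → met
4. fire-extinguisher inspection 282 days ago vs limit 270 → not met
5. hull inspection 72 days ago vs limit 60 → not met
6. life-raft servicing 512 days ago vs limit 540 → met
7. catch logbook absent → not met
8. crew without survival-suit assignment 5 > 2 → not met
9. emergency instruction placard absent → not met
10. vessel safety decal present → met
11. condition 'carries more than 16 crew' does not hold → requirement n/a → met
Not met: 1, 4, 5, 7, 8, 9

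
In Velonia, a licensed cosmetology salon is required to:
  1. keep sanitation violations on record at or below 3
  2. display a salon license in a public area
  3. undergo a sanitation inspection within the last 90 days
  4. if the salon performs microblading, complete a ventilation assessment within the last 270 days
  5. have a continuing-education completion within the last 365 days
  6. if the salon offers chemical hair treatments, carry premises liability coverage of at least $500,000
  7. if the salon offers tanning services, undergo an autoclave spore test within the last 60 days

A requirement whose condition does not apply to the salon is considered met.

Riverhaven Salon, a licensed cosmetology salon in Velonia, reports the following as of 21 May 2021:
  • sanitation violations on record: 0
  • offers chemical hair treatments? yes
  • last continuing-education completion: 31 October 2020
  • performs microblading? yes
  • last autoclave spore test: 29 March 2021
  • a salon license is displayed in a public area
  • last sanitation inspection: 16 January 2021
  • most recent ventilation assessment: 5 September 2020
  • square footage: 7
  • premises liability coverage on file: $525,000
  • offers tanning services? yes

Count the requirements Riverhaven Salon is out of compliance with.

1. sanitation violations on record 0 ≤ 3 → met
2. salon license present → met
3. sanitation inspection 125 days ago vs limit 90 → not met
4. condition 'performs microblading' holds; ventilation assessment 258 days ago vs limit 270 → met
5. continuing-education completion 202 days ago vs limit 365 → met
6. condition 'offers chemical hair treatments' holds; premises liability coverage $525,000 ≥ $500,000 → met
7. condition 'offers tanning services' holds; autoclave spore test 53 days ago vs limit 60 → met
Not met: 1 of 7

1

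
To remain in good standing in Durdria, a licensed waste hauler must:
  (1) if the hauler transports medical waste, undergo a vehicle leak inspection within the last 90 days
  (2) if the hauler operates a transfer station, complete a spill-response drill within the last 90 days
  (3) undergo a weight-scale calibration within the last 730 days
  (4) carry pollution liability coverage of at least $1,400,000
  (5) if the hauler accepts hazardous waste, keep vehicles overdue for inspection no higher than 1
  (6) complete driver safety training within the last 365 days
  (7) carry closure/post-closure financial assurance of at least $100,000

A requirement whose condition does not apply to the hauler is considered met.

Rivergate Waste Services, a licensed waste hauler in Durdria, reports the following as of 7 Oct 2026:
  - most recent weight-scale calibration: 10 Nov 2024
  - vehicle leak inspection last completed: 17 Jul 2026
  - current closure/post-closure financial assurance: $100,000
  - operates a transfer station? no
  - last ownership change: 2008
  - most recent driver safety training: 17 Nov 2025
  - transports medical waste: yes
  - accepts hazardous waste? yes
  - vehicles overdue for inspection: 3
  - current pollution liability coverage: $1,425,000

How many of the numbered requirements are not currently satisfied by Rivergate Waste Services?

1. condition 'transports medical waste' holds; vehicle leak inspection 82 days ago vs limit 90 → met
2. condition 'operates a transfer station' does not hold → requirement n/a → met
3. weight-scale calibration 696 days ago vs limit 730 → met
4. pollution liability coverage $1,425,000 ≥ $1,400,000 → met
5. condition 'accepts hazardous waste' holds; vehicles overdue for inspection 3 > 1 → not met
6. driver safety training 324 days ago vs limit 365 → met
7. closure/post-closure financial assurance $100,000 ≥ $100,000 → met
Not met: 1 of 7

1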